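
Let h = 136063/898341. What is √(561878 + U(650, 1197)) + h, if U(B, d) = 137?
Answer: 136063/898341 + √562015 ≈ 749.83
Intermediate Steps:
h = 136063/898341 (h = 136063*(1/898341) = 136063/898341 ≈ 0.15146)
√(561878 + U(650, 1197)) + h = √(561878 + 137) + 136063/898341 = √562015 + 136063/898341 = 136063/898341 + √562015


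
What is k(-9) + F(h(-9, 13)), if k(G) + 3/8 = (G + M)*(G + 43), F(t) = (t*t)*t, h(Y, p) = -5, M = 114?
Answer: 27557/8 ≈ 3444.6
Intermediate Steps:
F(t) = t³ (F(t) = t²*t = t³)
k(G) = -3/8 + (43 + G)*(114 + G) (k(G) = -3/8 + (G + 114)*(G + 43) = -3/8 + (114 + G)*(43 + G) = -3/8 + (43 + G)*(114 + G))
k(-9) + F(h(-9, 13)) = (39213/8 + (-9)² + 157*(-9)) + (-5)³ = (39213/8 + 81 - 1413) - 125 = 28557/8 - 125 = 27557/8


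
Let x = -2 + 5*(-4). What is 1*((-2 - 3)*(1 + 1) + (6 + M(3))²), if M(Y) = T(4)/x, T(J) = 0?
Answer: 26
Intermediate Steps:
x = -22 (x = -2 - 20 = -22)
M(Y) = 0 (M(Y) = 0/(-22) = 0*(-1/22) = 0)
1*((-2 - 3)*(1 + 1) + (6 + M(3))²) = 1*((-2 - 3)*(1 + 1) + (6 + 0)²) = 1*(-5*2 + 6²) = 1*(-10 + 36) = 1*26 = 26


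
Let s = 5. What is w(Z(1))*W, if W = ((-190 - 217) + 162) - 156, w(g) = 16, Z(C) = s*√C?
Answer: -6416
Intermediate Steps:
Z(C) = 5*√C
W = -401 (W = (-407 + 162) - 156 = -245 - 156 = -401)
w(Z(1))*W = 16*(-401) = -6416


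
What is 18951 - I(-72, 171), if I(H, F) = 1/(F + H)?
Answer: 1876148/99 ≈ 18951.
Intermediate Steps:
18951 - I(-72, 171) = 18951 - 1/(171 - 72) = 18951 - 1/99 = 1876148/99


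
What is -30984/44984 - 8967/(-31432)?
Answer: -71314695/176742136 ≈ -0.40350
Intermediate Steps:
-30984/44984 - 8967/(-31432) = -30984*1/44984 - 8967*(-1/31432) = -3873/5623 + 8967/31432 = -71314695/176742136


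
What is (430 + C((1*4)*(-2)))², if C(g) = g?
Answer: 178084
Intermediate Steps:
(430 + C((1*4)*(-2)))² = (430 + (1*4)*(-2))² = (430 + 4*(-2))² = (430 - 8)² = 422² = 178084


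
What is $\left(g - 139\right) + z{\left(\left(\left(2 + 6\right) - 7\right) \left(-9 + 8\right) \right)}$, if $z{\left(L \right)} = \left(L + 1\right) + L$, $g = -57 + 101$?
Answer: $-96$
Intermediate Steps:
$g = 44$
$z{\left(L \right)} = 1 + 2 L$ ($z{\left(L \right)} = \left(1 + L\right) + L = 1 + 2 L$)
$\left(g - 139\right) + z{\left(\left(\left(2 + 6\right) - 7\right) \left(-9 + 8\right) \right)} = \left(44 - 139\right) + \left(1 + 2 \left(\left(2 + 6\right) - 7\right) \left(-9 + 8\right)\right) = -95 + \left(1 + 2 \left(8 - 7\right) \left(-1\right)\right) = -95 + \left(1 + 2 \cdot 1 \left(-1\right)\right) = -95 + \left(1 + 2 \left(-1\right)\right) = -95 + \left(1 - 2\right) = -95 - 1 = -96$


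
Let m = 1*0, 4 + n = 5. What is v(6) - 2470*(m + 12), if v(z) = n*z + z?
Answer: -29628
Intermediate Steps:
n = 1 (n = -4 + 5 = 1)
m = 0
v(z) = 2*z (v(z) = 1*z + z = z + z = 2*z)
v(6) - 2470*(m + 12) = 2*6 - 2470*(0 + 12) = 12 - 2470*12 = 12 - 247*120 = 12 - 29640 = -29628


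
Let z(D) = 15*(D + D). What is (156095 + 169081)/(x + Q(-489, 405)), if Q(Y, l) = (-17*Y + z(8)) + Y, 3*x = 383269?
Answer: 975528/407461 ≈ 2.3942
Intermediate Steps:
x = 383269/3 (x = (⅓)*383269 = 383269/3 ≈ 1.2776e+5)
z(D) = 30*D (z(D) = 15*(2*D) = 30*D)
Q(Y, l) = 240 - 16*Y (Q(Y, l) = (-17*Y + 30*8) + Y = (-17*Y + 240) + Y = (240 - 17*Y) + Y = 240 - 16*Y)
(156095 + 169081)/(x + Q(-489, 405)) = (156095 + 169081)/(383269/3 + (240 - 16*(-489))) = 325176/(383269/3 + (240 + 7824)) = 325176/(383269/3 + 8064) = 325176/(407461/3) = 325176*(3/407461) = 975528/407461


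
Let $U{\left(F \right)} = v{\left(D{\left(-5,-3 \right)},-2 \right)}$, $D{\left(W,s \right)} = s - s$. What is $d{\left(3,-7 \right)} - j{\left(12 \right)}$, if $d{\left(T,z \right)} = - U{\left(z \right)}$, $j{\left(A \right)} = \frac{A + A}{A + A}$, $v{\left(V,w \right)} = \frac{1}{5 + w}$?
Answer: $- \frac{4}{3} \approx -1.3333$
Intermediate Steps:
$D{\left(W,s \right)} = 0$
$j{\left(A \right)} = 1$ ($j{\left(A \right)} = \frac{2 A}{2 A} = 2 A \frac{1}{2 A} = 1$)
$U{\left(F \right)} = \frac{1}{3}$ ($U{\left(F \right)} = \frac{1}{5 - 2} = \frac{1}{3}$)
$d{\left(T,z \right)} = - \frac{1}{3}$ ($d{\left(T,z \right)} = \left(-1\right) \frac{1}{3} = - \frac{1}{3}$)
$d{\left(3,-7 \right)} - j{\left(12 \right)} = - \frac{1}{3} - 1 = - \frac{4}{3}$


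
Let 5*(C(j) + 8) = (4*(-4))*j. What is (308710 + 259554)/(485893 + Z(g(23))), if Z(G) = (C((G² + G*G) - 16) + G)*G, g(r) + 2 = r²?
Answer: -1420660/2339844957 ≈ -0.00060716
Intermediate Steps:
C(j) = -8 - 16*j/5 (C(j) = -8 + ((4*(-4))*j)/5 = -8 + (-16*j)/5 = -8 - 16*j/5)
g(r) = -2 + r²
Z(G) = G*(216/5 + G - 32*G²/5) (Z(G) = ((-8 - 16*((G² + G*G) - 16)/5) + G)*G = ((-8 - 16*((G² + G²) - 16)/5) + G)*G = ((-8 - 16*(2*G² - 16)/5) + G)*G = ((-8 - 16*(-16 + 2*G²)/5) + G)*G = ((-8 + (256/5 - 32*G²/5)) + G)*G = ((216/5 - 32*G²/5) + G)*G = (216/5 + G - 32*G²/5)*G = G*(216/5 + G - 32*G²/5))
(308710 + 259554)/(485893 + Z(g(23))) = (308710 + 259554)/(485893 + (-2 + 23²)*(216 - 32*(-2 + 23²)² + 5*(-2 + 23²))/5) = 568264/(485893 + (-2 + 529)*(216 - 32*(-2 + 529)² + 5*(-2 + 529))/5) = 568264/(485893 + (⅕)*527*(216 - 32*527² + 5*527)) = 568264/(485893 + (⅕)*527*(216 - 32*277729 + 2635)) = 568264/(485893 + (⅕)*527*(216 - 8887328 + 2635)) = 568264/(485893 + (⅕)*527*(-8884477)) = 568264/(485893 - 4682119379/5) = 568264/(-4679689914/5) = 568264*(-5/4679689914) = -1420660/2339844957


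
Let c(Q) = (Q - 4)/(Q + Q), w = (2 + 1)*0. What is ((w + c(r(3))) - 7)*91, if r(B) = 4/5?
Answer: -819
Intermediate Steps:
r(B) = ⅘ (r(B) = 4*(⅕) = ⅘)
w = 0 (w = 3*0 = 0)
c(Q) = (-4 + Q)/(2*Q) (c(Q) = (-4 + Q)/((2*Q)) = (-4 + Q)*(1/(2*Q)) = (-4 + Q)/(2*Q))
((w + c(r(3))) - 7)*91 = ((0 + (-4 + ⅘)/(2*(⅘))) - 7)*91 = ((0 + (½)*(5/4)*(-16/5)) - 7)*91 = ((0 - 2) - 7)*91 = (-2 - 7)*91 = -9*91 = -819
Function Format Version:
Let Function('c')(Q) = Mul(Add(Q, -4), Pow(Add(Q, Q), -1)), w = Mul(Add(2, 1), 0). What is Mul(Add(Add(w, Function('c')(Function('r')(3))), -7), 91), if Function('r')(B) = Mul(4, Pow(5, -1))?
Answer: -819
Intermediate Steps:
Function('r')(B) = Rational(4, 5) (Function('r')(B) = Mul(4, Rational(1, 5)) = Rational(4, 5))
w = 0 (w = Mul(3, 0) = 0)
Function('c')(Q) = Mul(Rational(1, 2), Pow(Q, -1), Add(-4, Q)) (Function('c')(Q) = Mul(Add(-4, Q), Pow(Mul(2, Q), -1)) = Mul(Add(-4, Q), Mul(Rational(1, 2), Pow(Q, -1))) = Mul(Rational(1, 2), Pow(Q, -1), Add(-4, Q)))
Mul(Add(Add(w, Function('c')(Function('r')(3))), -7), 91) = Mul(Add(Add(0, Mul(Rational(1, 2), Pow(Rational(4, 5), -1), Add(-4, Rational(4, 5)))), -7), 91) = Mul(Add(Add(0, Mul(Rational(1, 2), Rational(5, 4), Rational(-16, 5))), -7), 91) = Mul(Add(Add(0, -2), -7), 91) = Mul(Add(-2, -7), 91) = Mul(-9, 91) = -819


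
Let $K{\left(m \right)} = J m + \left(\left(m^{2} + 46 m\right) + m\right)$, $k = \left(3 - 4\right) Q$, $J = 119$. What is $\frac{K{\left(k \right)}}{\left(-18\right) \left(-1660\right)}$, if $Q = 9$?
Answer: $- \frac{157}{3320} \approx -0.047289$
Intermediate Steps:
$k = -9$ ($k = \left(3 - 4\right) 9 = \left(-1\right) 9 = -9$)
$K{\left(m \right)} = m^{2} + 166 m$ ($K{\left(m \right)} = 119 m + \left(\left(m^{2} + 46 m\right) + m\right) = 119 m + \left(m^{2} + 47 m\right) = m^{2} + 166 m$)
$\frac{K{\left(k \right)}}{\left(-18\right) \left(-1660\right)} = \frac{\left(-9\right) \left(166 - 9\right)}{\left(-18\right) \left(-1660\right)} = \frac{\left(-9\right) 157}{29880} = \left(-1413\right) \frac{1}{29880} = - \frac{157}{3320}$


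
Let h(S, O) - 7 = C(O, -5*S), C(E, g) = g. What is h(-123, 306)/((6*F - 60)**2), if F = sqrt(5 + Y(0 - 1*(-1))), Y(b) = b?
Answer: 311/(18*(10 - sqrt(6))**2) ≈ 0.30306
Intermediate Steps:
F = sqrt(6) (F = sqrt(5 + (0 - 1*(-1))) = sqrt(5 + (0 + 1)) = sqrt(5 + 1) = sqrt(6) ≈ 2.4495)
h(S, O) = 7 - 5*S
h(-123, 306)/((6*F - 60)**2) = (7 - 5*(-123))/((6*sqrt(6) - 60)**2) = (7 + 615)/((-60 + 6*sqrt(6))**2) = 622/(-60 + 6*sqrt(6))**2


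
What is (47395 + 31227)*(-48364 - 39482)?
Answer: -6906628212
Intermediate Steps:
(47395 + 31227)*(-48364 - 39482) = 78622*(-87846) = -6906628212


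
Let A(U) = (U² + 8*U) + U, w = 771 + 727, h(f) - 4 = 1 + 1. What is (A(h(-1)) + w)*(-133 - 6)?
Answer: -220732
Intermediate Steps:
h(f) = 6 (h(f) = 4 + (1 + 1) = 4 + 2 = 6)
w = 1498
A(U) = U² + 9*U
(A(h(-1)) + w)*(-133 - 6) = (6*(9 + 6) + 1498)*(-133 - 6) = (6*15 + 1498)*(-139) = (90 + 1498)*(-139) = 1588*(-139) = -220732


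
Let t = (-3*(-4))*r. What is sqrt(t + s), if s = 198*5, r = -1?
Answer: sqrt(978) ≈ 31.273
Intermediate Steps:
s = 990
t = -12 (t = -3*(-4)*(-1) = 12*(-1) = -12)
sqrt(t + s) = sqrt(-12 + 990) = sqrt(978)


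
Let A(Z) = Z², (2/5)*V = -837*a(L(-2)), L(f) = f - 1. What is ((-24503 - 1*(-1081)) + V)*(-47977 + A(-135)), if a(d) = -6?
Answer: 323314984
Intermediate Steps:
L(f) = -1 + f
V = 12555 (V = 5*(-837*(-6))/2 = (5/2)*5022 = 12555)
((-24503 - 1*(-1081)) + V)*(-47977 + A(-135)) = ((-24503 - 1*(-1081)) + 12555)*(-47977 + (-135)²) = ((-24503 + 1081) + 12555)*(-47977 + 18225) = (-23422 + 12555)*(-29752) = -10867*(-29752) = 323314984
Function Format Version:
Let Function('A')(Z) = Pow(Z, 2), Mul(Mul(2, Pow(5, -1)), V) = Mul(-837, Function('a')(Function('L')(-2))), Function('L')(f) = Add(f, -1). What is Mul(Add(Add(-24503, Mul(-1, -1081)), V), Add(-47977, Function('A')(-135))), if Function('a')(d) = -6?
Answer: 323314984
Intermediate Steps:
Function('L')(f) = Add(-1, f)
V = 12555 (V = Mul(Rational(5, 2), Mul(-837, -6)) = Mul(Rational(5, 2), 5022) = 12555)
Mul(Add(Add(-24503, Mul(-1, -1081)), V), Add(-47977, Function('A')(-135))) = Mul(Add(Add(-24503, Mul(-1, -1081)), 12555), Add(-47977, Pow(-135, 2))) = Mul(Add(Add(-24503, 1081), 12555), Add(-47977, 18225)) = Mul(Add(-23422, 12555), -29752) = Mul(-10867, -29752) = 323314984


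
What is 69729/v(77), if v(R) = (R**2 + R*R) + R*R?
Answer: 2113/539 ≈ 3.9202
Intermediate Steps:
v(R) = 3*R**2 (v(R) = (R**2 + R**2) + R**2 = 2*R**2 + R**2 = 3*R**2)
69729/v(77) = 69729/((3*77**2)) = 69729/((3*5929)) = 69729/17787 = 69729*(1/17787) = 2113/539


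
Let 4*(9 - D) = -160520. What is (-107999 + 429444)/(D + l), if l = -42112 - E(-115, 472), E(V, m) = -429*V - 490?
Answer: -321445/50818 ≈ -6.3254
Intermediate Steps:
E(V, m) = -490 - 429*V
D = 40139 (D = 9 - ¼*(-160520) = 9 + 40130 = 40139)
l = -90957 (l = -42112 - (-490 - 429*(-115)) = -42112 - (-490 + 49335) = -42112 - 1*48845 = -42112 - 48845 = -90957)
(-107999 + 429444)/(D + l) = (-107999 + 429444)/(40139 - 90957) = 321445/(-50818) = 321445*(-1/50818) = -321445/50818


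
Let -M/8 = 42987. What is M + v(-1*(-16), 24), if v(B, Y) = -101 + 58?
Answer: -343939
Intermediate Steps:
M = -343896 (M = -8*42987 = -343896)
v(B, Y) = -43
M + v(-1*(-16), 24) = -343896 - 43 = -343939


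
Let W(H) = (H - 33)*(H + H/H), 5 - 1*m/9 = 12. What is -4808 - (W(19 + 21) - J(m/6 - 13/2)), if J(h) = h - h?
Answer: -5095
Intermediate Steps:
m = -63 (m = 45 - 9*12 = 45 - 108 = -63)
J(h) = 0
W(H) = (1 + H)*(-33 + H) (W(H) = (-33 + H)*(H + 1) = (-33 + H)*(1 + H) = (1 + H)*(-33 + H))
-4808 - (W(19 + 21) - J(m/6 - 13/2)) = -4808 - ((-33 + (19 + 21)² - 32*(19 + 21)) - 1*0) = -4808 - ((-33 + 40² - 32*40) + 0) = -4808 - ((-33 + 1600 - 1280) + 0) = -4808 - (287 + 0) = -4808 - 1*287 = -4808 - 287 = -5095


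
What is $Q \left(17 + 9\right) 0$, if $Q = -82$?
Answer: $0$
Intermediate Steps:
$Q \left(17 + 9\right) 0 = - 82 \left(17 + 9\right) 0 = - 82 \cdot 26 \cdot 0 = \left(-82\right) 0 = 0$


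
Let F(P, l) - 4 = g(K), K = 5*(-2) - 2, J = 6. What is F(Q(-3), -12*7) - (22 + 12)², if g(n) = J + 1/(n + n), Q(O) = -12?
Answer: -27505/24 ≈ -1146.0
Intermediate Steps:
K = -12 (K = -10 - 2 = -12)
g(n) = 6 + 1/(2*n) (g(n) = 6 + 1/(n + n) = 6 + 1/(2*n))
F(P, l) = 239/24 (F(P, l) = 4 + (6 + (½)/(-12)) = 4 + (6 + (½)*(-1/12)) = 4 + (6 - 1/24) = 4 + 143/24 = 239/24)
F(Q(-3), -12*7) - (22 + 12)² = 239/24 - (22 + 12)² = 239/24 - 1*34² = 239/24 - 1*1156 = 239/24 - 1156 = -27505/24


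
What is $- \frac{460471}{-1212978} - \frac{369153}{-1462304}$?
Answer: $\frac{560561526409}{886871290656} \approx 0.63207$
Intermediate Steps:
$- \frac{460471}{-1212978} - \frac{369153}{-1462304} = \left(-460471\right) \left(- \frac{1}{1212978}\right) - - \frac{369153}{1462304} = \frac{460471}{1212978} + \frac{369153}{1462304} = \frac{560561526409}{886871290656}$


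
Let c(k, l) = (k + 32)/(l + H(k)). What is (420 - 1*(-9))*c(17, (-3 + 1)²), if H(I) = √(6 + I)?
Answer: -12012 + 3003*√23 ≈ 2389.9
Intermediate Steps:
c(k, l) = (32 + k)/(l + √(6 + k)) (c(k, l) = (k + 32)/(l + √(6 + k)) = (32 + k)/(l + √(6 + k)))
(420 - 1*(-9))*c(17, (-3 + 1)²) = (420 - 1*(-9))*((32 + 17)/((-3 + 1)² + √(6 + 17))) = (420 + 9)*(49/((-2)² + √23)) = 429*(49/(4 + √23)) = 21021/(4 + √23)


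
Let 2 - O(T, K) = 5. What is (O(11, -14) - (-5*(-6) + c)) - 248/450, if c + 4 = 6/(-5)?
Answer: -6379/225 ≈ -28.351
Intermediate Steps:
O(T, K) = -3 (O(T, K) = 2 - 1*5 = 2 - 5 = -3)
c = -26/5 (c = -4 + 6/(-5) = -4 + 6*(-1/5) = -4 - 6/5 = -26/5 ≈ -5.2000)
(O(11, -14) - (-5*(-6) + c)) - 248/450 = (-3 - (-5*(-6) - 26/5)) - 248/450 = (-3 - (30 - 26/5)) - 248*1/450 = (-3 - 1*124/5) - 124/225 = (-3 - 124/5) - 124/225 = -139/5 - 124/225 = -6379/225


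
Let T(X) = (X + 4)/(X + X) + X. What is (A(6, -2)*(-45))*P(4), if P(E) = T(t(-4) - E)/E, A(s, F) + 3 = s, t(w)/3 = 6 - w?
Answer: -93285/104 ≈ -896.97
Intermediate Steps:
t(w) = 18 - 3*w (t(w) = 3*(6 - w) = 18 - 3*w)
A(s, F) = -3 + s
T(X) = X + (4 + X)/(2*X) (T(X) = (4 + X)/((2*X)) + X = (4 + X)*(1/(2*X)) + X = (4 + X)/(2*X) + X = X + (4 + X)/(2*X))
P(E) = (61/2 - E + 2/(30 - E))/E (P(E) = (½ + ((18 - 3*(-4)) - E) + 2/((18 - 3*(-4)) - E))/E = (½ + ((18 + 12) - E) + 2/((18 + 12) - E))/E = (½ + (30 - E) + 2/(30 - E))/E = (61/2 - E + 2/(30 - E))/E)
(A(6, -2)*(-45))*P(4) = ((-3 + 6)*(-45))*((-917 - 1*4² + (121/2)*4)/(4*(-30 + 4))) = (3*(-45))*((¼)*(-917 - 1*16 + 242)/(-26)) = -135*(-1)*(-917 - 16 + 242)/(4*26) = -135*(-1)*(-691)/(4*26) = -135*691/104 = -93285/104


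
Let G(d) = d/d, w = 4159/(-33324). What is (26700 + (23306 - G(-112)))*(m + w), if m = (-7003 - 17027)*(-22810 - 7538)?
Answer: 1215218587027782005/33324 ≈ 3.6467e+13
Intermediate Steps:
w = -4159/33324 (w = 4159*(-1/33324) = -4159/33324 ≈ -0.12480)
G(d) = 1
m = 729262440 (m = -24030*(-30348) = 729262440)
(26700 + (23306 - G(-112)))*(m + w) = (26700 + (23306 - 1*1))*(729262440 - 4159/33324) = (26700 + (23306 - 1))*(24301941546401/33324) = (26700 + 23305)*(24301941546401/33324) = 50005*(24301941546401/33324) = 1215218587027782005/33324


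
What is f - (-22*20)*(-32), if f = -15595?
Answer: -29675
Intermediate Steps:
f - (-22*20)*(-32) = -15595 - (-22*20)*(-32) = -15595 - (-440)*(-32) = -15595 - 1*14080 = -15595 - 14080 = -29675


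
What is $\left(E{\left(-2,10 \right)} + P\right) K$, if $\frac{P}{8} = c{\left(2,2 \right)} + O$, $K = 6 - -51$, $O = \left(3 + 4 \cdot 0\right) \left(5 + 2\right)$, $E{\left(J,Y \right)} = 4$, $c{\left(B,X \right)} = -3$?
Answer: $8436$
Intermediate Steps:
$O = 21$ ($O = \left(3 + 0\right) 7 = 3 \cdot 7 = 21$)
$K = 57$ ($K = 6 + 51 = 57$)
$P = 144$ ($P = 8 \left(-3 + 21\right) = 8 \cdot 18 = 144$)
$\left(E{\left(-2,10 \right)} + P\right) K = \left(4 + 144\right) 57 = 148 \cdot 57 = 8436$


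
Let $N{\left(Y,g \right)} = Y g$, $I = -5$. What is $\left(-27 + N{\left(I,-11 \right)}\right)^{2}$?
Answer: $784$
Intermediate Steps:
$\left(-27 + N{\left(I,-11 \right)}\right)^{2} = \left(-27 - -55\right)^{2} = \left(-27 + 55\right)^{2} = 28^{2} = 784$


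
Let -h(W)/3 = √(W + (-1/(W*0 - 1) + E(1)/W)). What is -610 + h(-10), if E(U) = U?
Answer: -610 - 3*I*√910/10 ≈ -610.0 - 9.0499*I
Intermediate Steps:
h(W) = -3*√(1 + W + 1/W) (h(W) = -3*√(W + (-1/(W*0 - 1) + 1/W)) = -3*√(W + (-1/(0 - 1) + 1/W)) = -3*√(W + (-1/(-1) + 1/W)) = -3*√(W + (-1*(-1) + 1/W)) = -3*√(W + (1 + 1/W)) = -3*√(1 + W + 1/W))
-610 + h(-10) = -610 - 3*√(1 - 10 + 1/(-10)) = -610 - 3*√(1 - 10 - ⅒) = -610 - 3*I*√910/10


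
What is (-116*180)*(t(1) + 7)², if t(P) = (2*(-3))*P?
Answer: -20880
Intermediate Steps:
t(P) = -6*P
(-116*180)*(t(1) + 7)² = (-116*180)*(-6*1 + 7)² = -20880*(-6 + 7)² = -20880*1² = -20880*1 = -20880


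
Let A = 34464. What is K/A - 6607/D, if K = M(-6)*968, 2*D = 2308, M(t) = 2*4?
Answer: -6836471/1242858 ≈ -5.5006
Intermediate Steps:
M(t) = 8
D = 1154 (D = (½)*2308 = 1154)
K = 7744 (K = 8*968 = 7744)
K/A - 6607/D = 7744/34464 - 6607/1154 = 7744*(1/34464) - 6607*1/1154 = 242/1077 - 6607/1154 = -6836471/1242858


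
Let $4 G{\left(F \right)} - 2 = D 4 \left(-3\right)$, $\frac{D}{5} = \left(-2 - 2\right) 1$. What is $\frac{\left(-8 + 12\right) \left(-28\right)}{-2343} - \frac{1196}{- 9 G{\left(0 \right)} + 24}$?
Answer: $\frac{635672}{271007} \approx 2.3456$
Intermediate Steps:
$D = -20$ ($D = 5 \left(-2 - 2\right) 1 = 5 \left(\left(-4\right) 1\right) = 5 \left(-4\right) = -20$)
$G{\left(F \right)} = \frac{121}{2}$ ($G{\left(F \right)} = \frac{1}{2} + \frac{\left(-20\right) 4 \left(-3\right)}{4} = \frac{1}{2} + \frac{\left(-80\right) \left(-3\right)}{4} = \frac{1}{2} + \frac{1}{4} \cdot 240 = \frac{1}{2} + 60 = \frac{121}{2}$)
$\frac{\left(-8 + 12\right) \left(-28\right)}{-2343} - \frac{1196}{- 9 G{\left(0 \right)} + 24} = \frac{\left(-8 + 12\right) \left(-28\right)}{-2343} - \frac{1196}{\left(-9\right) \frac{121}{2} + 24} = 4 \left(-28\right) \left(- \frac{1}{2343}\right) - \frac{1196}{- \frac{1089}{2} + 24} = \left(-112\right) \left(- \frac{1}{2343}\right) - \frac{1196}{- \frac{1041}{2}} = \frac{112}{2343} - - \frac{2392}{1041} = \frac{112}{2343} + \frac{2392}{1041} = \frac{635672}{271007}$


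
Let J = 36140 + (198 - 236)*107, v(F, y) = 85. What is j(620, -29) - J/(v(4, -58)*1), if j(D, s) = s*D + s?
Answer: -1562839/85 ≈ -18386.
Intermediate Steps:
j(D, s) = s + D*s (j(D, s) = D*s + s = s + D*s)
J = 32074 (J = 36140 - 38*107 = 36140 - 4066 = 32074)
j(620, -29) - J/(v(4, -58)*1) = -29*(1 + 620) - 32074/(85*1) = -29*621 - 32074/85 = -18009 - 32074/85 = -1562839/85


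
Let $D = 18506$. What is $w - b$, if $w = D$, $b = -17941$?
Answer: $36447$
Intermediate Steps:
$w = 18506$
$w - b = 18506 - -17941 = 18506 + 17941 = 36447$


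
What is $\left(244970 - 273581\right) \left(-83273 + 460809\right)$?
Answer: $-10801682496$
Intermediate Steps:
$\left(244970 - 273581\right) \left(-83273 + 460809\right) = \left(-28611\right) 377536 = -10801682496$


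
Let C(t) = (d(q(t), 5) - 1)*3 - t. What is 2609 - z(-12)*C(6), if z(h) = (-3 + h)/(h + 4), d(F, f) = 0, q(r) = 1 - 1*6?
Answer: 21007/8 ≈ 2625.9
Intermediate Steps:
q(r) = -5 (q(r) = 1 - 6 = -5)
z(h) = (-3 + h)/(4 + h)
C(t) = -3 - t (C(t) = (0 - 1)*3 - t = -1*3 - t = -3 - t)
2609 - z(-12)*C(6) = 2609 - (-3 - 12)/(4 - 12)*(-3 - 1*6) = 2609 - -15/(-8)*(-3 - 6) = 2609 - (-⅛*(-15))*(-9) = 2609 - 15*(-9)/8 = 2609 - 1*(-135/8) = 2609 + 135/8 = 21007/8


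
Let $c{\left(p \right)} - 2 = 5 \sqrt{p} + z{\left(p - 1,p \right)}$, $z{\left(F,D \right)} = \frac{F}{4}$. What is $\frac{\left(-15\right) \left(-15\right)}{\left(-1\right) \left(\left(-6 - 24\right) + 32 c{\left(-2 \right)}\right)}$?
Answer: $- \frac{5}{114} + \frac{40 i \sqrt{2}}{57} \approx -0.04386 + 0.99243 i$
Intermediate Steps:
$z{\left(F,D \right)} = \frac{F}{4}$ ($z{\left(F,D \right)} = F \frac{1}{4} = \frac{F}{4}$)
$c{\left(p \right)} = \frac{7}{4} + 5 \sqrt{p} + \frac{p}{4}$ ($c{\left(p \right)} = 2 + \left(5 \sqrt{p} + \frac{p - 1}{4}\right) = 2 + \left(5 \sqrt{p} + \frac{-1 + p}{4}\right) = 2 + \left(5 \sqrt{p} + \left(- \frac{1}{4} + \frac{p}{4}\right)\right) = 2 + \left(- \frac{1}{4} + 5 \sqrt{p} + \frac{p}{4}\right) = \frac{7}{4} + 5 \sqrt{p} + \frac{p}{4}$)
$\frac{\left(-15\right) \left(-15\right)}{\left(-1\right) \left(\left(-6 - 24\right) + 32 c{\left(-2 \right)}\right)} = \frac{\left(-15\right) \left(-15\right)}{\left(-1\right) \left(\left(-6 - 24\right) + 32 \left(\frac{7}{4} + 5 \sqrt{-2} + \frac{1}{4} \left(-2\right)\right)\right)} = \frac{225}{\left(-1\right) \left(\left(-6 - 24\right) + 32 \left(\frac{7}{4} + 5 i \sqrt{2} - \frac{1}{2}\right)\right)} = \frac{225}{\left(-1\right) \left(-30 + 32 \left(\frac{7}{4} + 5 i \sqrt{2} - \frac{1}{2}\right)\right)} = \frac{225}{\left(-1\right) \left(-30 + 32 \left(\frac{5}{4} + 5 i \sqrt{2}\right)\right)} = \frac{225}{\left(-1\right) \left(-30 + \left(40 + 160 i \sqrt{2}\right)\right)} = \frac{225}{\left(-1\right) \left(10 + 160 i \sqrt{2}\right)} = \frac{225}{-10 - 160 i \sqrt{2}}$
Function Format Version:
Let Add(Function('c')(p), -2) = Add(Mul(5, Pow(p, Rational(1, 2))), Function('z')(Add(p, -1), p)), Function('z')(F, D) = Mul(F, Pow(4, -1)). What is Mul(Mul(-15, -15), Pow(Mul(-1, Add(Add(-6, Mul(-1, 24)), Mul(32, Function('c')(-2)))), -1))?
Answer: Add(Rational(-5, 114), Mul(Rational(40, 57), I, Pow(2, Rational(1, 2)))) ≈ Add(-0.043860, Mul(0.99243, I))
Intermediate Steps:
Function('z')(F, D) = Mul(Rational(1, 4), F) (Function('z')(F, D) = Mul(F, Rational(1, 4)) = Mul(Rational(1, 4), F))
Function('c')(p) = Add(Rational(7, 4), Mul(5, Pow(p, Rational(1, 2))), Mul(Rational(1, 4), p)) (Function('c')(p) = Add(2, Add(Mul(5, Pow(p, Rational(1, 2))), Mul(Rational(1, 4), Add(p, -1)))) = Add(2, Add(Mul(5, Pow(p, Rational(1, 2))), Mul(Rational(1, 4), Add(-1, p)))) = Add(2, Add(Mul(5, Pow(p, Rational(1, 2))), Add(Rational(-1, 4), Mul(Rational(1, 4), p)))) = Add(2, Add(Rational(-1, 4), Mul(5, Pow(p, Rational(1, 2))), Mul(Rational(1, 4), p))) = Add(Rational(7, 4), Mul(5, Pow(p, Rational(1, 2))), Mul(Rational(1, 4), p)))
Mul(Mul(-15, -15), Pow(Mul(-1, Add(Add(-6, Mul(-1, 24)), Mul(32, Function('c')(-2)))), -1)) = Mul(Mul(-15, -15), Pow(Mul(-1, Add(Add(-6, Mul(-1, 24)), Mul(32, Add(Rational(7, 4), Mul(5, Pow(-2, Rational(1, 2))), Mul(Rational(1, 4), -2))))), -1)) = Mul(225, Pow(Mul(-1, Add(Add(-6, -24), Mul(32, Add(Rational(7, 4), Mul(5, Mul(I, Pow(2, Rational(1, 2)))), Rational(-1, 2))))), -1)) = Mul(225, Pow(Mul(-1, Add(-30, Mul(32, Add(Rational(7, 4), Mul(5, I, Pow(2, Rational(1, 2))), Rational(-1, 2))))), -1)) = Mul(225, Pow(Mul(-1, Add(-30, Mul(32, Add(Rational(5, 4), Mul(5, I, Pow(2, Rational(1, 2))))))), -1)) = Mul(225, Pow(Mul(-1, Add(-30, Add(40, Mul(160, I, Pow(2, Rational(1, 2)))))), -1)) = Mul(225, Pow(Mul(-1, Add(10, Mul(160, I, Pow(2, Rational(1, 2))))), -1)) = Mul(225, Pow(Add(-10, Mul(-160, I, Pow(2, Rational(1, 2)))), -1))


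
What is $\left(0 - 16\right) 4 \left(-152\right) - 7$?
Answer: $9721$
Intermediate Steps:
$\left(0 - 16\right) 4 \left(-152\right) - 7 = \left(-16\right) 4 \left(-152\right) - 7 = \left(-64\right) \left(-152\right) - 7 = 9728 - 7 = 9721$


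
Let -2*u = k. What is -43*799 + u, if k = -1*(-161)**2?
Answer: -42793/2 ≈ -21397.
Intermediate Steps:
k = -25921 (k = -1*25921 = -25921)
u = 25921/2 (u = -1/2*(-25921) = 25921/2 ≈ 12961.)
-43*799 + u = -43*799 + 25921/2 = -34357 + 25921/2 = -42793/2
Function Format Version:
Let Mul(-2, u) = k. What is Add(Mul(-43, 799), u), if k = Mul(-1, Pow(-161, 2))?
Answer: Rational(-42793, 2) ≈ -21397.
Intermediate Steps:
k = -25921 (k = Mul(-1, 25921) = -25921)
u = Rational(25921, 2) (u = Mul(Rational(-1, 2), -25921) = Rational(25921, 2) ≈ 12961.)
Add(Mul(-43, 799), u) = Add(Mul(-43, 799), Rational(25921, 2)) = Add(-34357, Rational(25921, 2)) = Rational(-42793, 2)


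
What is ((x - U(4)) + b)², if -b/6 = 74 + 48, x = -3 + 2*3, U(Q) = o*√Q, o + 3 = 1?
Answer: 525625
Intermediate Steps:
o = -2 (o = -3 + 1 = -2)
U(Q) = -2*√Q
x = 3 (x = -3 + 6 = 3)
b = -732 (b = -6*(74 + 48) = -6*122 = -732)
((x - U(4)) + b)² = ((3 - (-2)*√4) - 732)² = ((3 - (-2)*2) - 732)² = ((3 - 1*(-4)) - 732)² = ((3 + 4) - 732)² = (7 - 732)² = (-725)² = 525625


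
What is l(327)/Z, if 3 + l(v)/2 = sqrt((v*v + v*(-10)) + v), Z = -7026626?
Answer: 3/3513313 - 3*sqrt(11554)/3513313 ≈ -9.0931e-5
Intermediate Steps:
l(v) = -6 + 2*sqrt(v**2 - 9*v) (l(v) = -6 + 2*sqrt((v*v + v*(-10)) + v) = -6 + 2*sqrt((v**2 - 10*v) + v) = -6 + 2*sqrt(v**2 - 9*v))
l(327)/Z = (-6 + 2*sqrt(327*(-9 + 327)))/(-7026626) = (-6 + 2*sqrt(327*318))*(-1/7026626) = (-6 + 2*sqrt(103986))*(-1/7026626) = (-6 + 2*(3*sqrt(11554)))*(-1/7026626) = (-6 + 6*sqrt(11554))*(-1/7026626) = 3/3513313 - 3*sqrt(11554)/3513313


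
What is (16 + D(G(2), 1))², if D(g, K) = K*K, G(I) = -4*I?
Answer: 289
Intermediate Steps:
D(g, K) = K²
(16 + D(G(2), 1))² = (16 + 1²)² = (16 + 1)² = 17² = 289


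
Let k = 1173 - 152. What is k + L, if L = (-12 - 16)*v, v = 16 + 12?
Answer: 237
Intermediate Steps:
v = 28
L = -784 (L = (-12 - 16)*28 = -28*28 = -784)
k = 1021
k + L = 1021 - 784 = 237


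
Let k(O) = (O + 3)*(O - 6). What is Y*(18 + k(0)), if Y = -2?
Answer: 0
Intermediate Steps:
k(O) = (-6 + O)*(3 + O) (k(O) = (3 + O)*(-6 + O) = (-6 + O)*(3 + O))
Y*(18 + k(0)) = -2*(18 + (-18 + 0² - 3*0)) = -2*(18 + (-18 + 0 + 0)) = -2*(18 - 18) = -2*0 = 0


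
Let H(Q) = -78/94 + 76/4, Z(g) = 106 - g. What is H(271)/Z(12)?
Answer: 427/2209 ≈ 0.19330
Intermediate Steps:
H(Q) = 854/47 (H(Q) = -78*1/94 + 76*(¼) = -39/47 + 19 = 854/47)
H(271)/Z(12) = 854/(47*(106 - 1*12)) = 854/(47*(106 - 12)) = (854/47)/94 = (854/47)*(1/94) = 427/2209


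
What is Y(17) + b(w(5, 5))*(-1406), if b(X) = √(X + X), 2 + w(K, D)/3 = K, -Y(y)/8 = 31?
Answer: -248 - 4218*√2 ≈ -6213.2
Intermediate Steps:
Y(y) = -248 (Y(y) = -8*31 = -248)
w(K, D) = -6 + 3*K
b(X) = √2*√X (b(X) = √(2*X) = √2*√X)
Y(17) + b(w(5, 5))*(-1406) = -248 + (√2*√(-6 + 3*5))*(-1406) = -248 + (√2*√(-6 + 15))*(-1406) = -248 + (√2*√9)*(-1406) = -248 + (√2*3)*(-1406) = -248 + (3*√2)*(-1406) = -248 - 4218*√2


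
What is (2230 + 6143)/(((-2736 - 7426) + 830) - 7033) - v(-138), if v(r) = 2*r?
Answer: 1502789/5455 ≈ 275.49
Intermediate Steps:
(2230 + 6143)/(((-2736 - 7426) + 830) - 7033) - v(-138) = (2230 + 6143)/(((-2736 - 7426) + 830) - 7033) - 2*(-138) = 8373/((-10162 + 830) - 7033) - 1*(-276) = 8373/(-9332 - 7033) + 276 = 8373/(-16365) + 276 = 8373*(-1/16365) + 276 = -2791/5455 + 276 = 1502789/5455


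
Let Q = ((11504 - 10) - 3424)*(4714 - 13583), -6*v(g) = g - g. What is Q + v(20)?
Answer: -71572830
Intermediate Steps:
v(g) = 0 (v(g) = -(g - g)/6 = -⅙*0 = 0)
Q = -71572830 (Q = (11494 - 3424)*(-8869) = 8070*(-8869) = -71572830)
Q + v(20) = -71572830 + 0 = -71572830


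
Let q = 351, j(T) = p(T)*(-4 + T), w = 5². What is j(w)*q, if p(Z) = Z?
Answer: 184275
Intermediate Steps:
w = 25
j(T) = T*(-4 + T)
j(w)*q = (25*(-4 + 25))*351 = (25*21)*351 = 525*351 = 184275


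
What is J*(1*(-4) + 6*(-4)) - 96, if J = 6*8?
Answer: -1440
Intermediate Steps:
J = 48
J*(1*(-4) + 6*(-4)) - 96 = 48*(1*(-4) + 6*(-4)) - 96 = 48*(-4 - 24) - 96 = 48*(-28) - 96 = -1344 - 96 = -1440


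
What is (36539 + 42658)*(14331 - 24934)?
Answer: -839725791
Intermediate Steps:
(36539 + 42658)*(14331 - 24934) = 79197*(-10603) = -839725791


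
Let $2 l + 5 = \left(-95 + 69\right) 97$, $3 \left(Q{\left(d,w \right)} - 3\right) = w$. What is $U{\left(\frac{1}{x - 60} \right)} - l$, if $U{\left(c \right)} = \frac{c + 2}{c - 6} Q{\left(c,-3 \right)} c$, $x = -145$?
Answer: $\frac{637702721}{504710} \approx 1263.5$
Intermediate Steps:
$Q{\left(d,w \right)} = 3 + \frac{w}{3}$
$U{\left(c \right)} = \frac{2 c \left(2 + c\right)}{-6 + c}$ ($U{\left(c \right)} = \frac{c + 2}{c - 6} \left(3 + \frac{1}{3} \left(-3\right)\right) c = \frac{2 + c}{-6 + c} \left(3 - 1\right) c = \frac{2 + c}{-6 + c} 2 c = \frac{2 \left(2 + c\right)}{-6 + c} c = \frac{2 c \left(2 + c\right)}{-6 + c}$)
$l = - \frac{2527}{2}$ ($l = - \frac{5}{2} + \frac{\left(-95 + 69\right) 97}{2} = - \frac{5}{2} + \frac{\left(-26\right) 97}{2} = - \frac{5}{2} + \frac{1}{2} \left(-2522\right) = - \frac{5}{2} - 1261 = - \frac{2527}{2} \approx -1263.5$)
$U{\left(\frac{1}{x - 60} \right)} - l = \frac{2 \left(2 + \frac{1}{-145 - 60}\right)}{\left(-145 - 60\right) \left(-6 + \frac{1}{-145 - 60}\right)} - - \frac{2527}{2} = \frac{2 \left(2 + \frac{1}{-205}\right)}{\left(-205\right) \left(-6 + \frac{1}{-205}\right)} + \frac{2527}{2} = 2 \left(- \frac{1}{205}\right) \frac{1}{-6 - \frac{1}{205}} \left(2 - \frac{1}{205}\right) + \frac{2527}{2} = 2 \left(- \frac{1}{205}\right) \frac{1}{- \frac{1231}{205}} \cdot \frac{409}{205} + \frac{2527}{2} = 2 \left(- \frac{1}{205}\right) \left(- \frac{205}{1231}\right) \frac{409}{205} + \frac{2527}{2} = \frac{818}{252355} + \frac{2527}{2} = \frac{637702721}{504710}$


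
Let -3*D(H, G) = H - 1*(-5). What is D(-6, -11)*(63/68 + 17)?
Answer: 1219/204 ≈ 5.9755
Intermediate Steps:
D(H, G) = -5/3 - H/3 (D(H, G) = -(H - 1*(-5))/3 = -(H + 5)/3 = -(5 + H)/3 = -5/3 - H/3)
D(-6, -11)*(63/68 + 17) = (-5/3 - 1/3*(-6))*(63/68 + 17) = (-5/3 + 2)*(63*(1/68) + 17) = (63/68 + 17)/3 = (1/3)*(1219/68) = 1219/204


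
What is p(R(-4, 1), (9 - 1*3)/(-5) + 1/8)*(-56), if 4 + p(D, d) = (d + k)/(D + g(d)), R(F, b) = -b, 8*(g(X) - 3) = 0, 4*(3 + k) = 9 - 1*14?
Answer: 3731/10 ≈ 373.10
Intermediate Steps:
k = -17/4 (k = -3 + (9 - 1*14)/4 = -3 + (9 - 14)/4 = -3 + (1/4)*(-5) = -3 - 5/4 = -17/4 ≈ -4.2500)
g(X) = 3 (g(X) = 3 + (1/8)*0 = 3 + 0 = 3)
p(D, d) = -4 + (-17/4 + d)/(3 + D) (p(D, d) = -4 + (d - 17/4)/(D + 3) = -4 + (-17/4 + d)/(3 + D))
p(R(-4, 1), (9 - 1*3)/(-5) + 1/8)*(-56) = ((-65/4 + ((9 - 1*3)/(-5) + 1/8) - (-4))/(3 - 1*1))*(-56) = ((-65/4 + ((9 - 3)*(-1/5) + 1*(1/8)) - 4*(-1))/(3 - 1))*(-56) = ((-65/4 + (6*(-1/5) + 1/8) + 4)/2)*(-56) = ((-65/4 + (-6/5 + 1/8) + 4)/2)*(-56) = ((-65/4 - 43/40 + 4)/2)*(-56) = ((1/2)*(-533/40))*(-56) = -533/80*(-56) = 3731/10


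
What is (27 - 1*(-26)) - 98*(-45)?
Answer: 4463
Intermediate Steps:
(27 - 1*(-26)) - 98*(-45) = (27 + 26) + 4410 = 53 + 4410 = 4463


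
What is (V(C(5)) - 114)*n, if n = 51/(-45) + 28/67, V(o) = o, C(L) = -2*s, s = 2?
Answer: 84842/1005 ≈ 84.420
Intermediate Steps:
C(L) = -4 (C(L) = -2*2 = -4)
n = -719/1005 (n = 51*(-1/45) + 28*(1/67) = -17/15 + 28/67 = -719/1005 ≈ -0.71542)
(V(C(5)) - 114)*n = (-4 - 114)*(-719/1005) = -118*(-719/1005) = 84842/1005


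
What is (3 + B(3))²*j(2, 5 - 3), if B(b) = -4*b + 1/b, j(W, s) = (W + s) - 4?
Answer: 0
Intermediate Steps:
j(W, s) = -4 + W + s
B(b) = 1/b - 4*b
(3 + B(3))²*j(2, 5 - 3) = (3 + (1/3 - 4*3))²*(-4 + 2 + (5 - 3)) = (3 + (⅓ - 12))²*(-4 + 2 + 2) = (3 - 35/3)²*0 = (-26/3)²*0 = (676/9)*0 = 0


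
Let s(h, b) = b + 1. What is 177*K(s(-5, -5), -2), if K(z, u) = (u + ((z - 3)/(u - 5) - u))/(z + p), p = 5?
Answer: 177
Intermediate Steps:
s(h, b) = 1 + b
K(z, u) = (-3 + z)/((-5 + u)*(5 + z)) (K(z, u) = (u + ((z - 3)/(u - 5) - u))/(z + 5) = (u + ((-3 + z)/(-5 + u) - u))/(5 + z) = (u + (-u + (-3 + z)/(-5 + u)))/(5 + z) = ((-3 + z)/(-5 + u))/(5 + z) = (-3 + z)/((-5 + u)*(5 + z)))
177*K(s(-5, -5), -2) = 177*((-3 + (1 - 5))/(-25 - 5*(1 - 5) + 5*(-2) - 2*(1 - 5))) = 177*((-3 - 4)/(-25 - 5*(-4) - 10 - 2*(-4))) = 177*(-7/(-25 + 20 - 10 + 8)) = 177*(-7/(-7)) = 177*(-⅐*(-7)) = 177*1 = 177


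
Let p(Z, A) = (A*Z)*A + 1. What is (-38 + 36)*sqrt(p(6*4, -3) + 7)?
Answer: -8*sqrt(14) ≈ -29.933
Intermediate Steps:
p(Z, A) = 1 + Z*A**2 (p(Z, A) = Z*A**2 + 1 = 1 + Z*A**2)
(-38 + 36)*sqrt(p(6*4, -3) + 7) = (-38 + 36)*sqrt((1 + (6*4)*(-3)**2) + 7) = -2*sqrt((1 + 24*9) + 7) = -2*sqrt((1 + 216) + 7) = -2*sqrt(217 + 7) = -8*sqrt(14)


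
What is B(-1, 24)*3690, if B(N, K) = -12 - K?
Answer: -132840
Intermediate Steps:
B(-1, 24)*3690 = (-12 - 1*24)*3690 = (-12 - 24)*3690 = -36*3690 = -132840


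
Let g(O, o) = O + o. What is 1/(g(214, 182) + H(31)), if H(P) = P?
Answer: 1/427 ≈ 0.0023419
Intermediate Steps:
1/(g(214, 182) + H(31)) = 1/((214 + 182) + 31) = 1/(396 + 31) = 1/427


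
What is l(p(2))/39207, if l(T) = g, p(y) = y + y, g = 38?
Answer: 38/39207 ≈ 0.00096921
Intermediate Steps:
p(y) = 2*y
l(T) = 38
l(p(2))/39207 = 38/39207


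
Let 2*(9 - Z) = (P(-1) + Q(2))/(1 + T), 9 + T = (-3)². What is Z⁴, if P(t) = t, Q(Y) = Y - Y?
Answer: 130321/16 ≈ 8145.1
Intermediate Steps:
T = 0 (T = -9 + (-3)² = -9 + 9 = 0)
Q(Y) = 0
Z = 19/2 (Z = 9 - (-1 + 0)/(2*(1 + 0)) = 9 - (-1)/(2*1) = 9 - (-1)/2 = 9 - ½*(-1) = 9 + ½ = 19/2 ≈ 9.5000)
Z⁴ = (19/2)⁴ = 130321/16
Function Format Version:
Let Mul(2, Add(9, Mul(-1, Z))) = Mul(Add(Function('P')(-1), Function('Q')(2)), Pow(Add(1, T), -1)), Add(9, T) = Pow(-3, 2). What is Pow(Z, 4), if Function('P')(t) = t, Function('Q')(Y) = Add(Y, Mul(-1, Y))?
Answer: Rational(130321, 16) ≈ 8145.1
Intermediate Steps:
T = 0 (T = Add(-9, Pow(-3, 2)) = Add(-9, 9) = 0)
Function('Q')(Y) = 0
Z = Rational(19, 2) (Z = Add(9, Mul(Rational(-1, 2), Mul(Add(-1, 0), Pow(Add(1, 0), -1)))) = Add(9, Mul(Rational(-1, 2), Mul(-1, Pow(1, -1)))) = Add(9, Mul(Rational(-1, 2), Mul(-1, 1))) = Add(9, Mul(Rational(-1, 2), -1)) = Add(9, Rational(1, 2)) = Rational(19, 2) ≈ 9.5000)
Pow(Z, 4) = Pow(Rational(19, 2), 4) = Rational(130321, 16)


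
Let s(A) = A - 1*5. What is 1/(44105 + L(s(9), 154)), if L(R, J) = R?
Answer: 1/44109 ≈ 2.2671e-5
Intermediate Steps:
s(A) = -5 + A (s(A) = A - 5 = -5 + A)
1/(44105 + L(s(9), 154)) = 1/(44105 + (-5 + 9)) = 1/(44105 + 4) = 1/44109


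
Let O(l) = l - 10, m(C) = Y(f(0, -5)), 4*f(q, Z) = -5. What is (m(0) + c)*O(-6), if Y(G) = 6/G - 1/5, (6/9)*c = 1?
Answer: 56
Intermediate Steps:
f(q, Z) = -5/4 (f(q, Z) = (1/4)*(-5) = -5/4)
c = 3/2 (c = (3/2)*1 = 3/2 ≈ 1.5000)
Y(G) = -1/5 + 6/G (Y(G) = 6/G - 1*1/5 = 6/G - 1/5 = -1/5 + 6/G)
m(C) = -5 (m(C) = (30 - 1*(-5/4))/(5*(-5/4)) = (1/5)*(-4/5)*(30 + 5/4) = (1/5)*(-4/5)*(125/4) = -5)
O(l) = -10 + l
(m(0) + c)*O(-6) = (-5 + 3/2)*(-10 - 6) = -7/2*(-16) = 56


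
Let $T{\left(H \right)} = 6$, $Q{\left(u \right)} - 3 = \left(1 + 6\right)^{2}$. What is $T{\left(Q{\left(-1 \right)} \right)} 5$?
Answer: $30$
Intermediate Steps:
$Q{\left(u \right)} = 52$ ($Q{\left(u \right)} = 3 + \left(1 + 6\right)^{2} = 3 + 7^{2} = 3 + 49 = 52$)
$T{\left(Q{\left(-1 \right)} \right)} 5 = 6 \cdot 5 = 30$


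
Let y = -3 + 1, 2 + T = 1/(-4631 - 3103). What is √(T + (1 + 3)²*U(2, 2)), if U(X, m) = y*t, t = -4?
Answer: √7536651522/7734 ≈ 11.225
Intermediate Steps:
T = -15469/7734 (T = -2 + 1/(-4631 - 3103) = -2 + 1/(-7734) = -2 - 1/7734 = -15469/7734 ≈ -2.0001)
y = -2
U(X, m) = 8 (U(X, m) = -2*(-4) = 8)
√(T + (1 + 3)²*U(2, 2)) = √(-15469/7734 + (1 + 3)²*8) = √(-15469/7734 + 4²*8) = √(-15469/7734 + 16*8) = √(-15469/7734 + 128) = √(974483/7734) = √7536651522/7734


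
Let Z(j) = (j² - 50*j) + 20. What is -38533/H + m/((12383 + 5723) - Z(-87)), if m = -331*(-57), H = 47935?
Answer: 666756634/295615145 ≈ 2.2555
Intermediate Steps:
m = 18867
Z(j) = 20 + j² - 50*j
-38533/H + m/((12383 + 5723) - Z(-87)) = -38533/47935 + 18867/((12383 + 5723) - (20 + (-87)² - 50*(-87))) = -38533*1/47935 + 18867/(18106 - (20 + 7569 + 4350)) = -38533/47935 + 18867/(18106 - 1*11939) = -38533/47935 + 18867/(18106 - 11939) = -38533/47935 + 18867/6167 = 666756634/295615145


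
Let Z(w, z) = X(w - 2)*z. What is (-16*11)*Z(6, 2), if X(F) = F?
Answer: -1408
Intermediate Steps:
Z(w, z) = z*(-2 + w) (Z(w, z) = (w - 2)*z = (-2 + w)*z = z*(-2 + w))
(-16*11)*Z(6, 2) = (-16*11)*(2*(-2 + 6)) = -352*4 = -176*8 = -1408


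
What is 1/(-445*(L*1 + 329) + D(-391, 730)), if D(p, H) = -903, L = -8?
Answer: -1/143748 ≈ -6.9566e-6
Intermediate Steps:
1/(-445*(L*1 + 329) + D(-391, 730)) = 1/(-445*(-8*1 + 329) - 903) = 1/(-445*(-8 + 329) - 903) = 1/(-445*321 - 903) = 1/(-142845 - 903) = 1/(-143748) = -1/143748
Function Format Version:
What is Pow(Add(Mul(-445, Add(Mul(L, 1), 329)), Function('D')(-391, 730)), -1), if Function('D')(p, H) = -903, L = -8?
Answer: Rational(-1, 143748) ≈ -6.9566e-6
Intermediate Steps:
Pow(Add(Mul(-445, Add(Mul(L, 1), 329)), Function('D')(-391, 730)), -1) = Pow(Add(Mul(-445, Add(Mul(-8, 1), 329)), -903), -1) = Pow(Add(Mul(-445, Add(-8, 329)), -903), -1) = Pow(Add(Mul(-445, 321), -903), -1) = Pow(Add(-142845, -903), -1) = Pow(-143748, -1) = Rational(-1, 143748)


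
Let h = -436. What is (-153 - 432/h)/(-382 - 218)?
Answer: 5523/21800 ≈ 0.25335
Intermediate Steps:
(-153 - 432/h)/(-382 - 218) = (-153 - 432/(-436))/(-382 - 218) = (-153 - 432*(-1/436))/(-600) = (-153 + 108/109)*(-1/600) = -16569/109*(-1/600) = 5523/21800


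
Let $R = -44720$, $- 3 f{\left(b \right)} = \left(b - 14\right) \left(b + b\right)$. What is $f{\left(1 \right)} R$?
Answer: $- \frac{1162720}{3} \approx -3.8757 \cdot 10^{5}$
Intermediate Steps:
$f{\left(b \right)} = - \frac{2 b \left(-14 + b\right)}{3}$ ($f{\left(b \right)} = - \frac{\left(b - 14\right) \left(b + b\right)}{3} = - \frac{\left(-14 + b\right) 2 b}{3} = - \frac{2 b \left(-14 + b\right)}{3}$)
$f{\left(1 \right)} R = \frac{2}{3} \cdot 1 \left(14 - 1\right) \left(-44720\right) = \frac{2}{3} \cdot 1 \cdot 13 \left(-44720\right) = \frac{26}{3} \left(-44720\right) = - \frac{1162720}{3}$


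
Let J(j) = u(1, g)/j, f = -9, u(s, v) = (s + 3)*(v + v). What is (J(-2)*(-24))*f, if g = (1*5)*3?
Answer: -12960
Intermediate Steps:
g = 15 (g = 5*3 = 15)
u(s, v) = 2*v*(3 + s) (u(s, v) = (3 + s)*(2*v) = 2*v*(3 + s))
J(j) = 120/j (J(j) = (2*15*(3 + 1))/j = (2*15*4)/j = 120/j)
(J(-2)*(-24))*f = ((120/(-2))*(-24))*(-9) = ((120*(-½))*(-24))*(-9) = -60*(-24)*(-9) = 1440*(-9) = -12960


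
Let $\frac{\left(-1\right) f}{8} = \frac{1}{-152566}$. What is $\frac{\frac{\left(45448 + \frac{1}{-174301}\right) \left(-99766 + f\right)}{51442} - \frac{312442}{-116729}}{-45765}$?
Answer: $\frac{703704868082885996981575}{365390893869880291619391} \approx 1.9259$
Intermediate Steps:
$f = \frac{4}{76283}$ ($f = - \frac{8}{-152566} = \left(-8\right) \left(- \frac{1}{152566}\right) = \frac{4}{76283} \approx 5.2436 \cdot 10^{-5}$)
$\frac{\frac{\left(45448 + \frac{1}{-174301}\right) \left(-99766 + f\right)}{51442} - \frac{312442}{-116729}}{-45765} = \frac{\frac{\left(45448 + \frac{1}{-174301}\right) \left(-99766 + \frac{4}{76283}\right)}{51442} - \frac{312442}{-116729}}{-45765} = \left(\left(45448 - \frac{1}{174301}\right) \left(- \frac{7610449774}{76283}\right) \frac{1}{51442} - - \frac{312442}{116729}\right) \left(- \frac{1}{45765}\right) = \left(\frac{7921631847}{174301} \left(- \frac{7610449774}{76283}\right) \frac{1}{51442} + \frac{312442}{116729}\right) \left(- \frac{1}{45765}\right) = \left(\left(- \frac{60287181299712352578}{13296203183}\right) \frac{1}{51442} + \frac{312442}{116729}\right) \left(- \frac{1}{45765}\right) = \left(- \frac{30143590649856176289}{341991642069943} + \frac{312442}{116729}\right) \left(- \frac{1}{45765}\right) = \left(- \frac{3518524340414429984907875}{39920342387182376447}\right) \left(- \frac{1}{45765}\right) = \frac{703704868082885996981575}{365390893869880291619391}$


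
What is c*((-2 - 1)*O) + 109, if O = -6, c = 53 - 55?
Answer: 73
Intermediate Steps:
c = -2
c*((-2 - 1)*O) + 109 = -2*(-2 - 1)*(-6) + 109 = -(-6)*(-6) + 109 = -2*18 + 109 = -36 + 109 = 73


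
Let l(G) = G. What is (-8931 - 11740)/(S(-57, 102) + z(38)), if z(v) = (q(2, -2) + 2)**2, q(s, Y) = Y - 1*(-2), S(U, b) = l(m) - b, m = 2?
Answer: 20671/96 ≈ 215.32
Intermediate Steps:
S(U, b) = 2 - b
q(s, Y) = 2 + Y (q(s, Y) = Y + 2 = 2 + Y)
z(v) = 4 (z(v) = ((2 - 2) + 2)**2 = (0 + 2)**2 = 2**2 = 4)
(-8931 - 11740)/(S(-57, 102) + z(38)) = (-8931 - 11740)/((2 - 1*102) + 4) = -20671/((2 - 102) + 4) = -20671/(-100 + 4) = -20671/(-96) = -20671*(-1/96) = 20671/96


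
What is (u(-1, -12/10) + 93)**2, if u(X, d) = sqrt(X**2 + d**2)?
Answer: (465 + sqrt(61))**2/25 ≈ 8942.0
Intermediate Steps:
(u(-1, -12/10) + 93)**2 = (sqrt((-1)**2 + (-12/10)**2) + 93)**2 = (sqrt(1 + (-12*1/10)**2) + 93)**2 = (sqrt(1 + (-6/5)**2) + 93)**2 = (sqrt(1 + 36/25) + 93)**2 = (sqrt(61/25) + 93)**2 = (sqrt(61)/5 + 93)**2 = (93 + sqrt(61)/5)**2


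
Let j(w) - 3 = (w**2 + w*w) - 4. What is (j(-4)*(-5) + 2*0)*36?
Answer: -5580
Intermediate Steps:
j(w) = -1 + 2*w**2 (j(w) = 3 + ((w**2 + w*w) - 4) = 3 + ((w**2 + w**2) - 4) = 3 + (2*w**2 - 4) = 3 + (-4 + 2*w**2) = -1 + 2*w**2)
(j(-4)*(-5) + 2*0)*36 = ((-1 + 2*(-4)**2)*(-5) + 2*0)*36 = ((-1 + 2*16)*(-5) + 0)*36 = ((-1 + 32)*(-5) + 0)*36 = (31*(-5) + 0)*36 = (-155 + 0)*36 = -155*36 = -5580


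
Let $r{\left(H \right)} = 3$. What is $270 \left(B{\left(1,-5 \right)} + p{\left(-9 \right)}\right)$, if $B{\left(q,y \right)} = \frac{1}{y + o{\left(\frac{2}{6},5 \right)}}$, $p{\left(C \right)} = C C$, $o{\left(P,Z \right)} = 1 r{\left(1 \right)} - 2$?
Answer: $\frac{43605}{2} \approx 21803.0$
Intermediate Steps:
$o{\left(P,Z \right)} = 1$ ($o{\left(P,Z \right)} = 1 \cdot 3 - 2 = 3 - 2 = 1$)
$p{\left(C \right)} = C^{2}$
$B{\left(q,y \right)} = \frac{1}{1 + y}$ ($B{\left(q,y \right)} = \frac{1}{y + 1} = \frac{1}{1 + y}$)
$270 \left(B{\left(1,-5 \right)} + p{\left(-9 \right)}\right) = 270 \left(\frac{1}{1 - 5} + \left(-9\right)^{2}\right) = 270 \left(\frac{1}{-4} + 81\right) = 270 \left(- \frac{1}{4} + 81\right) = 270 \cdot \frac{323}{4} = \frac{43605}{2}$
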